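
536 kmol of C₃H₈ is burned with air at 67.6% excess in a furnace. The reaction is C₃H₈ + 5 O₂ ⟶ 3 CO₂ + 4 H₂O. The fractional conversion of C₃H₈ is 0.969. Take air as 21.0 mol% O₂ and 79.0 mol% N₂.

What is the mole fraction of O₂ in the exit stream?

Stoichiometric O₂ = 5 × 536 = 2680 kmol; O₂ fed = 2680 × 1.676 = 4492 kmol.
N₂ fed = 4492 × 79/21 = 16900 kmol.
Fuel reacted = 0.969 × 536 → ξ = 519.4 kmol.
Outlet (n = n₀ + ν ξ):
  C₃H₈: 536 − 1(519.4) = 16.62
  O₂: 4492 − 5(519.4) = 1895
  N₂: 16900 (inert)
  CO₂: 0 + 3(519.4) = 1558
  H₂O: 0 + 4(519.4) = 2078
Total out = 22440 kmol; y_O₂ = 1895 / 22440 = 0.08442.

0.0844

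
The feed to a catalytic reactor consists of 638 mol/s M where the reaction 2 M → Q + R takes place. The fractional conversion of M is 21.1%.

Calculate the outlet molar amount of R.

67.3 mol/s

M reacted = 0.211 × 638 = 134.6 mol/s; ν_M = −2, so ξ = 134.6/2 = 67.31 mol/s.
Outlet amounts (n = n₀ + ν ξ):
  M: 638 − 2(67.31) = 503.4
  Q: 0 + 1(67.31) = 67.31
  R: 0 + 1(67.31) = 67.31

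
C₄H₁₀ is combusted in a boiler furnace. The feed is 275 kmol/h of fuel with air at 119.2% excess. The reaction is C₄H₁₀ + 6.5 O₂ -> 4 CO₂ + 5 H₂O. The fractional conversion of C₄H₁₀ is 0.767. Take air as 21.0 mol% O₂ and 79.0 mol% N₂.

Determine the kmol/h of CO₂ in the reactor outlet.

844 kmol/h

Stoichiometric O₂ = 6.5 × 275 = 1788 kmol/h; O₂ fed = 1788 × 2.192 = 3918 kmol/h.
N₂ fed = 3918 × 79/21 = 14740 kmol/h.
Fuel reacted = 0.767 × 275 → ξ = 210.9 kmol/h.
Outlet (n = n₀ + ν ξ):
  C₄H₁₀: 275 − 1(210.9) = 64.07
  O₂: 3918 − 6.5(210.9) = 2547
  N₂: 14740 (inert)
  CO₂: 0 + 4(210.9) = 843.7
  H₂O: 0 + 5(210.9) = 1055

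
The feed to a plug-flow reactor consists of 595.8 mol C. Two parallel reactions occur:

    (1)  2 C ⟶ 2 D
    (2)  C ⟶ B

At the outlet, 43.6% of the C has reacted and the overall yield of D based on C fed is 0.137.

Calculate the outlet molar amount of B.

178 mol

Yield of D: 2ξ₁ / 595.8 = 0.137 → ξ₁ = 40.81 mol.
Conversion of C: 2ξ₁ + 1ξ₂ = 0.436 × 595.8 = 259.8 → ξ₂ = 178.1 mol.
Outlet amounts (n = n₀ + Σ ν·ξ):
  C: 595.8 − 2(40.81) − 1(178.1) = 336
  D: 0 + 2(40.81) = 81.62
  B: 0 + 1(178.1) = 178.1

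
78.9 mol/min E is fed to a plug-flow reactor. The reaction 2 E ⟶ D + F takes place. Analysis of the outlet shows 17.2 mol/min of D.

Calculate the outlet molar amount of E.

For D: n = n₀ + 1ξ → 17.2 = 0 + 1ξ, giving ξ = 17.2 mol/min.
Outlet amounts (n = n₀ + ν ξ):
  E: 78.9 − 2(17.2) = 44.5
  D: 0 + 1(17.2) = 17.2
  F: 0 + 1(17.2) = 17.2

44.5 mol/min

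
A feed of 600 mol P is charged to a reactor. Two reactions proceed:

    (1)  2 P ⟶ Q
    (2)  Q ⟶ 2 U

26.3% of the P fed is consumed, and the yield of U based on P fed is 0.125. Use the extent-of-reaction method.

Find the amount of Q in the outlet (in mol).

Conversion of P: P consumed = 2ξ₁ = 0.263 × 600 → ξ₁ = 78.9 mol.
Yield of U: 2ξ₂ / 600 = 0.125 → ξ₂ = 37.5 mol.
Outlet amounts (n = n₀ + Σ ν·ξ):
  P: 600 − 2(78.9) = 442.2
  Q: 0 + 1(78.9) − 1(37.5) = 41.4
  U: 0 + 2(37.5) = 75

41.4 mol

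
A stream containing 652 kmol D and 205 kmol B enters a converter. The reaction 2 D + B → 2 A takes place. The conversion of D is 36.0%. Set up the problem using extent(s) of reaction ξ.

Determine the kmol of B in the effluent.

D reacted = 0.36 × 652 = 234.7 kmol; ν_D = −2, so ξ = 234.7/2 = 117.4 kmol.
Outlet amounts (n = n₀ + ν ξ):
  D: 652 − 2(117.4) = 417.3
  B: 205 − 1(117.4) = 87.64
  A: 0 + 2(117.4) = 234.7

87.6 kmol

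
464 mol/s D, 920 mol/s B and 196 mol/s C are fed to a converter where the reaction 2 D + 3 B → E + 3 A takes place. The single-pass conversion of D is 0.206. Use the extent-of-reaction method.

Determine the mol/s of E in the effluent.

47.8 mol/s

D reacted = 0.206 × 464 = 95.58 mol/s; ν_D = −2, so ξ = 95.58/2 = 47.79 mol/s.
Outlet amounts (n = n₀ + ν ξ):
  D: 464 − 2(47.79) = 368.4
  B: 920 − 3(47.79) = 776.6
  E: 0 + 1(47.79) = 47.79
  A: 0 + 3(47.79) = 143.4
  C: 196 (inert)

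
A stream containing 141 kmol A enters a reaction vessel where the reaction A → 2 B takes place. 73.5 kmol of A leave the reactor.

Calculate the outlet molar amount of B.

135 kmol

For A: n = n₀ − 1ξ → 73.5 = 141 − 1ξ, giving ξ = 67.5 kmol.
Outlet amounts (n = n₀ + ν ξ):
  A: 141 − 1(67.5) = 73.5
  B: 0 + 2(67.5) = 135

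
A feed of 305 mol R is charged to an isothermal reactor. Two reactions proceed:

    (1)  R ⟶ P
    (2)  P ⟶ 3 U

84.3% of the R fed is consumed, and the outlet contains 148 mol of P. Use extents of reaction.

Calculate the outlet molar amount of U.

327 mol

Conversion of R: R consumed = 1ξ₁ = 0.843 × 305 → ξ₁ = 257.1 mol.
P balance: n_P = 0 + 1ξ₁ − 1ξ₂ = 148 → ξ₂ = (1·257.1 − 148)/1 = 109.1 mol.
Outlet amounts (n = n₀ + Σ ν·ξ):
  R: 305 − 1(257.1) = 47.88
  P: 0 + 1(257.1) − 1(109.1) = 148
  U: 0 + 3(109.1) = 327.3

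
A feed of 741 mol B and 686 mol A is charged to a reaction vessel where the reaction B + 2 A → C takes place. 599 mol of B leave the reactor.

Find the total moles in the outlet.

For B: n = n₀ − 1ξ → 599 = 741 − 1ξ, giving ξ = 142 mol.
Outlet amounts (n = n₀ + ν ξ):
  B: 741 − 1(142) = 599
  A: 686 − 2(142) = 402
  C: 0 + 1(142) = 142
Total out = 599 + 402 + 142 = 1143 mol.

1140 mol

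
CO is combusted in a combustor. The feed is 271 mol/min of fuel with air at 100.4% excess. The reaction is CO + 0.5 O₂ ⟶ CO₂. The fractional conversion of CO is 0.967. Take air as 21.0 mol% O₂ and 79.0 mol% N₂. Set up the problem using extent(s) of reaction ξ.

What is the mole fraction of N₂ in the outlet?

Stoichiometric O₂ = 0.5 × 271 = 135.5 mol/min; O₂ fed = 135.5 × 2.004 = 271.5 mol/min.
N₂ fed = 271.5 × 79/21 = 1022 mol/min.
Fuel reacted = 0.967 × 271 → ξ = 262.1 mol/min.
Outlet (n = n₀ + ν ξ):
  CO: 271 − 1(262.1) = 8.943
  O₂: 271.5 − 0.5(262.1) = 140.5
  N₂: 1022 (inert)
  CO₂: 0 + 1(262.1) = 262.1
Total out = 1433 mol/min; y_N₂ = 1022 / 1433 = 0.7128.

0.713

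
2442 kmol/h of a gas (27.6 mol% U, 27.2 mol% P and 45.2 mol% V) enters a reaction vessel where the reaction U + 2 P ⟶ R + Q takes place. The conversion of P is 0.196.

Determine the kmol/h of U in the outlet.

609 kmol/h

P reacted = 0.196 × 664.2 = 130.2 kmol/h; ν_P = −2, so ξ = 130.2/2 = 65.09 kmol/h.
Outlet amounts (n = n₀ + ν ξ):
  U: 674 − 1(65.09) = 608.9
  P: 664.2 − 2(65.09) = 534
  R: 0 + 1(65.09) = 65.09
  Q: 0 + 1(65.09) = 65.09
  V: 1104 (inert)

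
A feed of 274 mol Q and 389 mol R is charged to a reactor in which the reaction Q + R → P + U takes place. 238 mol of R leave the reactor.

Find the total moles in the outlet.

663 mol

For R: n = n₀ − 1ξ → 238 = 389 − 1ξ, giving ξ = 151 mol.
Outlet amounts (n = n₀ + ν ξ):
  Q: 274 − 1(151) = 123
  R: 389 − 1(151) = 238
  P: 0 + 1(151) = 151
  U: 0 + 1(151) = 151
Total out = 123 + 238 + 151 + 151 = 663 mol.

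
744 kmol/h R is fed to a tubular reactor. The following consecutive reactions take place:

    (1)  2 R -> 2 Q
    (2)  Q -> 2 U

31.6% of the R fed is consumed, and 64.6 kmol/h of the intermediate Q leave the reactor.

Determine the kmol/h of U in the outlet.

Conversion of R: R consumed = 2ξ₁ = 0.316 × 744 → ξ₁ = 117.6 kmol/h.
Q balance: n_Q = 0 + 2ξ₁ − 1ξ₂ = 64.6 → ξ₂ = (2·117.6 − 64.6)/1 = 170.5 kmol/h.
Outlet amounts (n = n₀ + Σ ν·ξ):
  R: 744 − 2(117.6) = 508.9
  Q: 0 + 2(117.6) − 1(170.5) = 64.6
  U: 0 + 2(170.5) = 341

341 kmol/h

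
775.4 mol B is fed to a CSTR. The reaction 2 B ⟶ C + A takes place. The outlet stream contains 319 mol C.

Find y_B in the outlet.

For C: n = n₀ + 1ξ → 319 = 0 + 1ξ, giving ξ = 319 mol.
Outlet amounts (n = n₀ + ν ξ):
  B: 775.4 − 2(319) = 137.4
  C: 0 + 1(319) = 319
  A: 0 + 1(319) = 319
Total out = 775.4 mol; y_B = 137.4 / 775.4 = 0.1772.

0.177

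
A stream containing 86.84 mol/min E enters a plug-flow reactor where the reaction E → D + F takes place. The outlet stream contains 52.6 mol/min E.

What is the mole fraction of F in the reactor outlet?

0.283

For E: n = n₀ − 1ξ → 52.6 = 86.84 − 1ξ, giving ξ = 34.24 mol/min.
Outlet amounts (n = n₀ + ν ξ):
  E: 86.84 − 1(34.24) = 52.6
  D: 0 + 1(34.24) = 34.24
  F: 0 + 1(34.24) = 34.24
Total out = 121.1 mol/min; y_F = 34.24 / 121.1 = 0.2828.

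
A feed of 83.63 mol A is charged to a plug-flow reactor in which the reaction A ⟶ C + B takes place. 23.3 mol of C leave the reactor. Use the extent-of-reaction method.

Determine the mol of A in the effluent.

60.3 mol

For C: n = n₀ + 1ξ → 23.3 = 0 + 1ξ, giving ξ = 23.3 mol.
Outlet amounts (n = n₀ + ν ξ):
  A: 83.63 − 1(23.3) = 60.33
  C: 0 + 1(23.3) = 23.3
  B: 0 + 1(23.3) = 23.3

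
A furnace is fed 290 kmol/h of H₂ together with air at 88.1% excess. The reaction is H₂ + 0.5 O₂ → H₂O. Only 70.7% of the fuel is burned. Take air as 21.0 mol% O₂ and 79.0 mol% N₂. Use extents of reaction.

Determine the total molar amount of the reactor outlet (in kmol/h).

Stoichiometric O₂ = 0.5 × 290 = 145 kmol/h; O₂ fed = 145 × 1.881 = 272.7 kmol/h.
N₂ fed = 272.7 × 79/21 = 1026 kmol/h.
Fuel reacted = 0.707 × 290 → ξ = 205 kmol/h.
Outlet (n = n₀ + ν ξ):
  H₂: 290 − 1(205) = 84.97
  O₂: 272.7 − 0.5(205) = 170.2
  N₂: 1026 (inert)
  H₂O: 0 + 1(205) = 205
Total out = 84.97 + 170.2 + 1026 + 205 = 1486 kmol/h.

1490 kmol/h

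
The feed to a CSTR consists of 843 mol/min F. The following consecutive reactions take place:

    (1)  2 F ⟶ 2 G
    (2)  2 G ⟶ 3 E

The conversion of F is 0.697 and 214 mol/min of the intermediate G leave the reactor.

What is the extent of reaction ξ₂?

Conversion of F: F consumed = 2ξ₁ = 0.697 × 843 → ξ₁ = 293.8 mol/min.
G balance: n_G = 0 + 2ξ₁ − 2ξ₂ = 214 → ξ₂ = (2·293.8 − 214)/2 = 186.8 mol/min.
Outlet amounts (n = n₀ + Σ ν·ξ):
  F: 843 − 2(293.8) = 255.4
  G: 0 + 2(293.8) − 2(186.8) = 214
  E: 0 + 3(186.8) = 560.4

ξ₂ = 187 mol/min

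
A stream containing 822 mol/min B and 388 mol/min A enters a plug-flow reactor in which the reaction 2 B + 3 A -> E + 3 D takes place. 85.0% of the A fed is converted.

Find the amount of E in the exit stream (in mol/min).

110 mol/min

A reacted = 0.85 × 388 = 329.8 mol/min; ν_A = −3, so ξ = 329.8/3 = 109.9 mol/min.
Outlet amounts (n = n₀ + ν ξ):
  B: 822 − 2(109.9) = 602.1
  A: 388 − 3(109.9) = 58.2
  E: 0 + 1(109.9) = 109.9
  D: 0 + 3(109.9) = 329.8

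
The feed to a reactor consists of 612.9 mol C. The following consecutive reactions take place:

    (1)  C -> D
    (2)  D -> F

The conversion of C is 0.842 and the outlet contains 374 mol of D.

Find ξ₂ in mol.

ξ₂ = 142 mol

Conversion of C: C consumed = 1ξ₁ = 0.842 × 612.9 → ξ₁ = 516.1 mol.
D balance: n_D = 0 + 1ξ₁ − 1ξ₂ = 374 → ξ₂ = (1·516.1 − 374)/1 = 142.1 mol.
Outlet amounts (n = n₀ + Σ ν·ξ):
  C: 612.9 − 1(516.1) = 96.84
  D: 0 + 1(516.1) − 1(142.1) = 374
  F: 0 + 1(142.1) = 142.1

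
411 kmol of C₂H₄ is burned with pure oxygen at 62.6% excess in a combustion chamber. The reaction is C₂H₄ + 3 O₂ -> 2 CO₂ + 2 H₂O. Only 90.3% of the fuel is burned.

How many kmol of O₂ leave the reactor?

891 kmol

Stoichiometric O₂ = 3 × 411 = 1233 kmol; O₂ fed = 1233 × 1.626 = 2005 kmol.
Fuel reacted = 0.903 × 411 → ξ = 371.1 kmol.
Outlet (n = n₀ + ν ξ):
  C₂H₄: 411 − 1(371.1) = 39.87
  O₂: 2005 − 3(371.1) = 891.5
  CO₂: 0 + 2(371.1) = 742.3
  H₂O: 0 + 2(371.1) = 742.3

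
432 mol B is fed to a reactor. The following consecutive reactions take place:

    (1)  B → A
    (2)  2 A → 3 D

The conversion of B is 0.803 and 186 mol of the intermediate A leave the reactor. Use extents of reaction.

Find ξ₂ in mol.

Conversion of B: B consumed = 1ξ₁ = 0.803 × 432 → ξ₁ = 346.9 mol.
A balance: n_A = 0 + 1ξ₁ − 2ξ₂ = 186 → ξ₂ = (1·346.9 − 186)/2 = 80.45 mol.
Outlet amounts (n = n₀ + Σ ν·ξ):
  B: 432 − 1(346.9) = 85.1
  A: 0 + 1(346.9) − 2(80.45) = 186
  D: 0 + 3(80.45) = 241.3

ξ₂ = 80.4 mol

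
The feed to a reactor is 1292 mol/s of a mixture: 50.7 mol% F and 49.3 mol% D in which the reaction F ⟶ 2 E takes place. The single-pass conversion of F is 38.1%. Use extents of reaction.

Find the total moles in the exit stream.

F reacted = 0.381 × 655 = 249.6 mol/s; ν_F = −1, so ξ = 249.6/1 = 249.6 mol/s.
Outlet amounts (n = n₀ + ν ξ):
  F: 655 − 1(249.6) = 405.5
  E: 0 + 2(249.6) = 499.1
  D: 637 (inert)
Total out = 405.5 + 499.1 + 637 = 1542 mol/s.

1540 mol/s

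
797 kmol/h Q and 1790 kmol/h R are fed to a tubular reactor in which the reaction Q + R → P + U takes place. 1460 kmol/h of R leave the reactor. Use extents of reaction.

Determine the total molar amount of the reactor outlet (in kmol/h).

2590 kmol/h

For R: n = n₀ − 1ξ → 1460 = 1790 − 1ξ, giving ξ = 330 kmol/h.
Outlet amounts (n = n₀ + ν ξ):
  Q: 797 − 1(330) = 467
  R: 1790 − 1(330) = 1460
  P: 0 + 1(330) = 330
  U: 0 + 1(330) = 330
Total out = 467 + 1460 + 330 + 330 = 2587 kmol/h.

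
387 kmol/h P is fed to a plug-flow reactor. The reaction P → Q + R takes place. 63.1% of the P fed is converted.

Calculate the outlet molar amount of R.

244 kmol/h

P reacted = 0.631 × 387 = 244.2 kmol/h; ν_P = −1, so ξ = 244.2/1 = 244.2 kmol/h.
Outlet amounts (n = n₀ + ν ξ):
  P: 387 − 1(244.2) = 142.8
  Q: 0 + 1(244.2) = 244.2
  R: 0 + 1(244.2) = 244.2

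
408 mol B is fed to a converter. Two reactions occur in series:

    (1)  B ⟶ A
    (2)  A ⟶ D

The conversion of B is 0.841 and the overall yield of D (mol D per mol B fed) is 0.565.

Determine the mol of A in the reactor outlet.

113 mol

Conversion of B: B consumed = 1ξ₁ = 0.841 × 408 → ξ₁ = 343.1 mol.
Yield of D: 1ξ₂ / 408 = 0.565 → ξ₂ = 230.5 mol.
Outlet amounts (n = n₀ + Σ ν·ξ):
  B: 408 − 1(343.1) = 64.87
  A: 0 + 1(343.1) − 1(230.5) = 112.6
  D: 0 + 1(230.5) = 230.5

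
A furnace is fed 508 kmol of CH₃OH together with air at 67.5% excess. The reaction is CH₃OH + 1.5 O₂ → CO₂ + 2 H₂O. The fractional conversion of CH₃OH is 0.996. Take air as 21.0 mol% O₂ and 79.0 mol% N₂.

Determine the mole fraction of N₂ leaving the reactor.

0.702

Stoichiometric O₂ = 1.5 × 508 = 762 kmol; O₂ fed = 762 × 1.675 = 1276 kmol.
N₂ fed = 1276 × 79/21 = 4802 kmol.
Fuel reacted = 0.996 × 508 → ξ = 506 kmol.
Outlet (n = n₀ + ν ξ):
  CH₃OH: 508 − 1(506) = 2.032
  O₂: 1276 − 1.5(506) = 517.4
  N₂: 4802 (inert)
  CO₂: 0 + 1(506) = 506
  H₂O: 0 + 2(506) = 1012
Total out = 6839 kmol; y_N₂ = 4802 / 6839 = 0.7021.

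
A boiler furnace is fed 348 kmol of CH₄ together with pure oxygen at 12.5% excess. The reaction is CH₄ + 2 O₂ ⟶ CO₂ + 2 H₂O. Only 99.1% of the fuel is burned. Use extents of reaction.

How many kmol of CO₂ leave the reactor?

Stoichiometric O₂ = 2 × 348 = 696 kmol; O₂ fed = 696 × 1.125 = 783 kmol.
Fuel reacted = 0.991 × 348 → ξ = 344.9 kmol.
Outlet (n = n₀ + ν ξ):
  CH₄: 348 − 1(344.9) = 3.132
  O₂: 783 − 2(344.9) = 93.26
  CO₂: 0 + 1(344.9) = 344.9
  H₂O: 0 + 2(344.9) = 689.7

345 kmol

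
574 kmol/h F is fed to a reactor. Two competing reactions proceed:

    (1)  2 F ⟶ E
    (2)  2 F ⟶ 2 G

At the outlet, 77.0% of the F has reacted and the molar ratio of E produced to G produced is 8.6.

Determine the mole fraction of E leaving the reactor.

0.572

Conversion of F: F consumed = 0.77 × 574 = 442 kmol/h = 2ξ₁ + 2ξ₂.
Selectivity: 1ξ₁ / (2ξ₂) = 8.6 → ξ₁ = 17.2 ξ₂.
Substitute: (2·17.2 + 2) ξ₂ = 442 → ξ₂ = 12.14 kmol/h, ξ₁ = 208.8 kmol/h.
Outlet amounts (n = n₀ + Σ ν·ξ):
  F: 574 − 2(208.8) − 2(12.14) = 132
  E: 0 + 1(208.8) = 208.8
  G: 0 + 2(12.14) = 24.28
Total out = 365.2 kmol/h; y_E = 208.8 / 365.2 = 0.5719.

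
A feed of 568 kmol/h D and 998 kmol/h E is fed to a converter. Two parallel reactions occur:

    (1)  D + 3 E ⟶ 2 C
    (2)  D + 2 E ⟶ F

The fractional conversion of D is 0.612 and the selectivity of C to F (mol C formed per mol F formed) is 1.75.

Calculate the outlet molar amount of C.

Conversion of D: D consumed = 0.612 × 568 = 347.6 kmol/h = 1ξ₁ + 1ξ₂.
Selectivity: 2ξ₁ / (1ξ₂) = 1.75 → ξ₁ = 0.875 ξ₂.
Substitute: (1·0.875 + 1) ξ₂ = 347.6 → ξ₂ = 185.4 kmol/h, ξ₁ = 162.2 kmol/h.
Outlet amounts (n = n₀ + Σ ν·ξ):
  D: 568 − 1(162.2) − 1(185.4) = 220.4
  E: 998 − 3(162.2) − 2(185.4) = 140.5
  C: 0 + 2(162.2) = 324.4
  F: 0 + 1(185.4) = 185.4

324 kmol/h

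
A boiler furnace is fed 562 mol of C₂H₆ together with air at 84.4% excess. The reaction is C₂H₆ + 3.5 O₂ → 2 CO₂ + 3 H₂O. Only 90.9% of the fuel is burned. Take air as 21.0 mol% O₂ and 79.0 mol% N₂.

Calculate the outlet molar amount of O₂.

1840 mol

Stoichiometric O₂ = 3.5 × 562 = 1967 mol; O₂ fed = 1967 × 1.844 = 3627 mol.
N₂ fed = 3627 × 79/21 = 13640 mol.
Fuel reacted = 0.909 × 562 → ξ = 510.9 mol.
Outlet (n = n₀ + ν ξ):
  C₂H₆: 562 − 1(510.9) = 51.14
  O₂: 3627 − 3.5(510.9) = 1839
  N₂: 13640 (inert)
  CO₂: 0 + 2(510.9) = 1022
  H₂O: 0 + 3(510.9) = 1533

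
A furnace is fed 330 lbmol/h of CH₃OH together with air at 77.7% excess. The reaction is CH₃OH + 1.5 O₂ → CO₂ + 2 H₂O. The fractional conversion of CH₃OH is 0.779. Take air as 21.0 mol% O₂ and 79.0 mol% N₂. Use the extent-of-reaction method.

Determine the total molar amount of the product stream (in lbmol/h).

Stoichiometric O₂ = 1.5 × 330 = 495 lbmol/h; O₂ fed = 495 × 1.777 = 879.6 lbmol/h.
N₂ fed = 879.6 × 79/21 = 3309 lbmol/h.
Fuel reacted = 0.779 × 330 → ξ = 257.1 lbmol/h.
Outlet (n = n₀ + ν ξ):
  CH₃OH: 330 − 1(257.1) = 72.93
  O₂: 879.6 − 1.5(257.1) = 494
  N₂: 3309 (inert)
  CO₂: 0 + 1(257.1) = 257.1
  H₂O: 0 + 2(257.1) = 514.1
Total out = 72.93 + 494 + 3309 + 257.1 + 514.1 = 4647 lbmol/h.

4650 lbmol/h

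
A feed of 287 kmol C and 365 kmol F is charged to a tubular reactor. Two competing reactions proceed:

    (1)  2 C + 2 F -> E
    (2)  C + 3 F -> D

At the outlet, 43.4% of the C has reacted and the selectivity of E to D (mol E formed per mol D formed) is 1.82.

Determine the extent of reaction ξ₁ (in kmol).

ξ₁ = 48.9 kmol

Conversion of C: C consumed = 0.434 × 287 = 124.6 kmol = 2ξ₁ + 1ξ₂.
Selectivity: 1ξ₁ / (1ξ₂) = 1.82 → ξ₁ = 1.82 ξ₂.
Substitute: (2·1.82 + 1) ξ₂ = 124.6 → ξ₂ = 26.84 kmol, ξ₁ = 48.86 kmol.
Outlet amounts (n = n₀ + Σ ν·ξ):
  C: 287 − 2(48.86) − 1(26.84) = 162.4
  F: 365 − 2(48.86) − 3(26.84) = 186.8
  E: 0 + 1(48.86) = 48.86
  D: 0 + 1(26.84) = 26.84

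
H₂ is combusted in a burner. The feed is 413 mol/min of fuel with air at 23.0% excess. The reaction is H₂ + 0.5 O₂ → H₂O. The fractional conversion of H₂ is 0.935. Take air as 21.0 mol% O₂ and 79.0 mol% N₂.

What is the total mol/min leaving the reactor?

Stoichiometric O₂ = 0.5 × 413 = 206.5 mol/min; O₂ fed = 206.5 × 1.230 = 254 mol/min.
N₂ fed = 254 × 79/21 = 955.5 mol/min.
Fuel reacted = 0.935 × 413 → ξ = 386.2 mol/min.
Outlet (n = n₀ + ν ξ):
  H₂: 413 − 1(386.2) = 26.84
  O₂: 254 − 0.5(386.2) = 60.92
  N₂: 955.5 (inert)
  H₂O: 0 + 1(386.2) = 386.2
Total out = 26.84 + 60.92 + 955.5 + 386.2 = 1429 mol/min.

1430 mol/min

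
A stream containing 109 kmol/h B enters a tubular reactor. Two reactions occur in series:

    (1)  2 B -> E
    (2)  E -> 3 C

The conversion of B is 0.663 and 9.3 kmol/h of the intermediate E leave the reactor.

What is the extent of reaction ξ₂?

ξ₂ = 26.8 kmol/h

Conversion of B: B consumed = 2ξ₁ = 0.663 × 109 → ξ₁ = 36.13 kmol/h.
E balance: n_E = 0 + 1ξ₁ − 1ξ₂ = 9.3 → ξ₂ = (1·36.13 − 9.3)/1 = 26.83 kmol/h.
Outlet amounts (n = n₀ + Σ ν·ξ):
  B: 109 − 2(36.13) = 36.73
  E: 0 + 1(36.13) − 1(26.83) = 9.3
  C: 0 + 3(26.83) = 80.5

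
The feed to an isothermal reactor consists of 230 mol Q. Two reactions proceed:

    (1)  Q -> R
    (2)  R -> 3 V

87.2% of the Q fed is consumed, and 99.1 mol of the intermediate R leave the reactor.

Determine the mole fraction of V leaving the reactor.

0.703

Conversion of Q: Q consumed = 1ξ₁ = 0.872 × 230 → ξ₁ = 200.6 mol.
R balance: n_R = 0 + 1ξ₁ − 1ξ₂ = 99.1 → ξ₂ = (1·200.6 − 99.1)/1 = 101.5 mol.
Outlet amounts (n = n₀ + Σ ν·ξ):
  Q: 230 − 1(200.6) = 29.44
  R: 0 + 1(200.6) − 1(101.5) = 99.1
  V: 0 + 3(101.5) = 304.4
Total out = 432.9 mol; y_V = 304.4 / 432.9 = 0.7031.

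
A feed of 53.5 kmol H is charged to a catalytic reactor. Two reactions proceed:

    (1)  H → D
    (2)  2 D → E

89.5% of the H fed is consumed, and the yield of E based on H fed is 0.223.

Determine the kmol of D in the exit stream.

24 kmol

Conversion of H: H consumed = 1ξ₁ = 0.895 × 53.5 → ξ₁ = 47.88 kmol.
Yield of E: 1ξ₂ / 53.5 = 0.223 → ξ₂ = 11.93 kmol.
Outlet amounts (n = n₀ + Σ ν·ξ):
  H: 53.5 − 1(47.88) = 5.617
  D: 0 + 1(47.88) − 2(11.93) = 24.02
  E: 0 + 1(11.93) = 11.93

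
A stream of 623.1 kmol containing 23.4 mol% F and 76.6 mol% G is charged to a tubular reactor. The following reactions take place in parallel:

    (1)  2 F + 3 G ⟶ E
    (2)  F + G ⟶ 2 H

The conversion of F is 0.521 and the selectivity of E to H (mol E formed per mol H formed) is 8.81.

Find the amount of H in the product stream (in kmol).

Conversion of F: F consumed = 0.521 × 145.8 = 75.96 kmol = 2ξ₁ + 1ξ₂.
Selectivity: 1ξ₁ / (2ξ₂) = 8.81 → ξ₁ = 17.62 ξ₂.
Substitute: (2·17.62 + 1) ξ₂ = 75.96 → ξ₂ = 2.096 kmol, ξ₁ = 36.93 kmol.
Outlet amounts (n = n₀ + Σ ν·ξ):
  F: 145.8 − 2(36.93) − 1(2.096) = 69.84
  G: 477.3 − 3(36.93) − 1(2.096) = 364.4
  E: 0 + 1(36.93) = 36.93
  H: 0 + 2(2.096) = 4.192

4.19 kmol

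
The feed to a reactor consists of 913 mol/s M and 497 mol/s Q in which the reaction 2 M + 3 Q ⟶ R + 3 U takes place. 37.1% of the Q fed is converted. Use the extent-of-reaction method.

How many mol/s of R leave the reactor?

61.5 mol/s

Q reacted = 0.371 × 497 = 184.4 mol/s; ν_Q = −3, so ξ = 184.4/3 = 61.46 mol/s.
Outlet amounts (n = n₀ + ν ξ):
  M: 913 − 2(61.46) = 790.1
  Q: 497 − 3(61.46) = 312.6
  R: 0 + 1(61.46) = 61.46
  U: 0 + 3(61.46) = 184.4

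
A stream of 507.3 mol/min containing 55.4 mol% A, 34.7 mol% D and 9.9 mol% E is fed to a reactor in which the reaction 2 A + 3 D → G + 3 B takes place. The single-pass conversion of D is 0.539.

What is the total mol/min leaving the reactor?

476 mol/min

D reacted = 0.539 × 176 = 94.88 mol/min; ν_D = −3, so ξ = 94.88/3 = 31.63 mol/min.
Outlet amounts (n = n₀ + ν ξ):
  A: 281 − 2(31.63) = 217.8
  D: 176 − 3(31.63) = 81.15
  G: 0 + 1(31.63) = 31.63
  B: 0 + 3(31.63) = 94.88
  E: 50.22 (inert)
Total out = 217.8 + 81.15 + 31.63 + 94.88 + 50.22 = 475.7 mol/min.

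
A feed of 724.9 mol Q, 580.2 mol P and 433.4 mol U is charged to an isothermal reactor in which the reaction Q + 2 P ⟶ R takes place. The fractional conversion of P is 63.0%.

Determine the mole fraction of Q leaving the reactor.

P reacted = 0.63 × 580.2 = 365.5 mol; ν_P = −2, so ξ = 365.5/2 = 182.8 mol.
Outlet amounts (n = n₀ + ν ξ):
  Q: 724.9 − 1(182.8) = 542.1
  P: 580.2 − 2(182.8) = 214.7
  R: 0 + 1(182.8) = 182.8
  U: 433.4 (inert)
Total out = 1373 mol; y_Q = 542.1 / 1373 = 0.3949.

0.395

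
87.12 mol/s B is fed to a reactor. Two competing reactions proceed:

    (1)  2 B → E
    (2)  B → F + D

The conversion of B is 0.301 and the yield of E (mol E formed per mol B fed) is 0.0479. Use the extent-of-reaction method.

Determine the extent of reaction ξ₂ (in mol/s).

Yield of E: 1ξ₁ / 87.12 = 0.0479 → ξ₁ = 4.173 mol/s.
Conversion of B: 2ξ₁ + 1ξ₂ = 0.301 × 87.12 = 26.22 → ξ₂ = 17.88 mol/s.
Outlet amounts (n = n₀ + Σ ν·ξ):
  B: 87.12 − 2(4.173) − 1(17.88) = 60.9
  E: 0 + 1(4.173) = 4.173
  F: 0 + 1(17.88) = 17.88
  D: 0 + 1(17.88) = 17.88

ξ₂ = 17.9 mol/s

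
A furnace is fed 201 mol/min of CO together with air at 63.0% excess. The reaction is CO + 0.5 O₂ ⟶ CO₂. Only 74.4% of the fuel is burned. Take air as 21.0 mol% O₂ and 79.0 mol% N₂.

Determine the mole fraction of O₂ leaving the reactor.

0.0982

Stoichiometric O₂ = 0.5 × 201 = 100.5 mol/min; O₂ fed = 100.5 × 1.630 = 163.8 mol/min.
N₂ fed = 163.8 × 79/21 = 616.3 mol/min.
Fuel reacted = 0.744 × 201 → ξ = 149.5 mol/min.
Outlet (n = n₀ + ν ξ):
  CO: 201 − 1(149.5) = 51.46
  O₂: 163.8 − 0.5(149.5) = 89.04
  N₂: 616.3 (inert)
  CO₂: 0 + 1(149.5) = 149.5
Total out = 906.3 mol/min; y_O₂ = 89.04 / 906.3 = 0.09825.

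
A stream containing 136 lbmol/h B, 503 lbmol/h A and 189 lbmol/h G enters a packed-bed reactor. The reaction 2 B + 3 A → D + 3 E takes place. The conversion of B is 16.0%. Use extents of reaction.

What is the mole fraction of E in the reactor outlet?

0.0399

B reacted = 0.16 × 136 = 21.76 lbmol/h; ν_B = −2, so ξ = 21.76/2 = 10.88 lbmol/h.
Outlet amounts (n = n₀ + ν ξ):
  B: 136 − 2(10.88) = 114.2
  A: 503 − 3(10.88) = 470.4
  D: 0 + 1(10.88) = 10.88
  E: 0 + 3(10.88) = 32.64
  G: 189 (inert)
Total out = 817.1 lbmol/h; y_E = 32.64 / 817.1 = 0.03995.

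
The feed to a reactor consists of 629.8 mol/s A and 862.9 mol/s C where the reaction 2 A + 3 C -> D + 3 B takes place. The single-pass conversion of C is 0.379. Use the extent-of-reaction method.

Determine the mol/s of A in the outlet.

412 mol/s

C reacted = 0.379 × 862.9 = 327 mol/s; ν_C = −3, so ξ = 327/3 = 109 mol/s.
Outlet amounts (n = n₀ + ν ξ):
  A: 629.8 − 2(109) = 411.8
  C: 862.9 − 3(109) = 535.9
  D: 0 + 1(109) = 109
  B: 0 + 3(109) = 327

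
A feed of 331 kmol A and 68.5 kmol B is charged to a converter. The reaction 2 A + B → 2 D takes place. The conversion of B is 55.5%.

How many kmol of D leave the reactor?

76 kmol

B reacted = 0.555 × 68.5 = 38.02 kmol; ν_B = −1, so ξ = 38.02/1 = 38.02 kmol.
Outlet amounts (n = n₀ + ν ξ):
  A: 331 − 2(38.02) = 255
  B: 68.5 − 1(38.02) = 30.48
  D: 0 + 2(38.02) = 76.04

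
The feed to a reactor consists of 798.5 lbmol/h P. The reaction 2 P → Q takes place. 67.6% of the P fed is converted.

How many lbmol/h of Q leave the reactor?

P reacted = 0.676 × 798.5 = 539.8 lbmol/h; ν_P = −2, so ξ = 539.8/2 = 269.9 lbmol/h.
Outlet amounts (n = n₀ + ν ξ):
  P: 798.5 − 2(269.9) = 258.7
  Q: 0 + 1(269.9) = 269.9

270 lbmol/h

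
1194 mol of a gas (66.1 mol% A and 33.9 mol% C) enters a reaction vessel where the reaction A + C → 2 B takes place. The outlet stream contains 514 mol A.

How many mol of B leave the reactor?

For A: n = n₀ − 1ξ → 514 = 789.2 − 1ξ, giving ξ = 275.2 mol.
Outlet amounts (n = n₀ + ν ξ):
  A: 789.2 − 1(275.2) = 514
  C: 404.8 − 1(275.2) = 129.5
  B: 0 + 2(275.2) = 550.5

550 mol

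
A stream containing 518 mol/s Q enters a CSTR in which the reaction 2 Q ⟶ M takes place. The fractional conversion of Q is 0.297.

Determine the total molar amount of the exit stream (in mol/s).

Q reacted = 0.297 × 518 = 153.8 mol/s; ν_Q = −2, so ξ = 153.8/2 = 76.92 mol/s.
Outlet amounts (n = n₀ + ν ξ):
  Q: 518 − 2(76.92) = 364.2
  M: 0 + 1(76.92) = 76.92
Total out = 364.2 + 76.92 = 441.1 mol/s.

441 mol/s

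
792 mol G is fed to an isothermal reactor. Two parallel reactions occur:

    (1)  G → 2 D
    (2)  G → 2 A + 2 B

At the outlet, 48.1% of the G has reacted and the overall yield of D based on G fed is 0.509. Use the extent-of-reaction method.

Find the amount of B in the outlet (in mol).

Yield of D: 2ξ₁ / 792 = 0.509 → ξ₁ = 201.6 mol.
Conversion of G: 1ξ₁ + 1ξ₂ = 0.481 × 792 = 381 → ξ₂ = 179.4 mol.
Outlet amounts (n = n₀ + Σ ν·ξ):
  G: 792 − 1(201.6) − 1(179.4) = 411
  D: 0 + 2(201.6) = 403.1
  A: 0 + 2(179.4) = 358.8
  B: 0 + 2(179.4) = 358.8

359 mol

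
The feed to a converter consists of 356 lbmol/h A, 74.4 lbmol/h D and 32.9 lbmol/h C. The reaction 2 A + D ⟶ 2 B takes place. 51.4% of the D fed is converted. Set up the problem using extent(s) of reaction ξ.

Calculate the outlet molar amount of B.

D reacted = 0.514 × 74.4 = 38.24 lbmol/h; ν_D = −1, so ξ = 38.24/1 = 38.24 lbmol/h.
Outlet amounts (n = n₀ + ν ξ):
  A: 356 − 2(38.24) = 279.5
  D: 74.4 − 1(38.24) = 36.16
  B: 0 + 2(38.24) = 76.48
  C: 32.9 (inert)

76.5 lbmol/h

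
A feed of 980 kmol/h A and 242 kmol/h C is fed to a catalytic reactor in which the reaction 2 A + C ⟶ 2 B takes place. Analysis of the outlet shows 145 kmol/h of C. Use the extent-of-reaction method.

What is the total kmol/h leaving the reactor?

1120 kmol/h

For C: n = n₀ − 1ξ → 145 = 242 − 1ξ, giving ξ = 97 kmol/h.
Outlet amounts (n = n₀ + ν ξ):
  A: 980 − 2(97) = 786
  C: 242 − 1(97) = 145
  B: 0 + 2(97) = 194
Total out = 786 + 145 + 194 = 1125 kmol/h.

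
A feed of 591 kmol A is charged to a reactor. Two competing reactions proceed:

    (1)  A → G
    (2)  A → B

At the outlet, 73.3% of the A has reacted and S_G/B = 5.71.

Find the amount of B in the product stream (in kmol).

Conversion of A: A consumed = 0.733 × 591 = 433.2 kmol = 1ξ₁ + 1ξ₂.
Selectivity: 1ξ₁ / (1ξ₂) = 5.71 → ξ₁ = 5.71 ξ₂.
Substitute: (1·5.71 + 1) ξ₂ = 433.2 → ξ₂ = 64.56 kmol, ξ₁ = 368.6 kmol.
Outlet amounts (n = n₀ + Σ ν·ξ):
  A: 591 − 1(368.6) − 1(64.56) = 157.8
  G: 0 + 1(368.6) = 368.6
  B: 0 + 1(64.56) = 64.56

64.6 kmol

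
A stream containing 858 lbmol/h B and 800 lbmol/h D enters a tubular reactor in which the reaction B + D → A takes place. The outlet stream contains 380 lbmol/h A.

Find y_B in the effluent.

0.374

For A: n = n₀ + 1ξ → 380 = 0 + 1ξ, giving ξ = 380 lbmol/h.
Outlet amounts (n = n₀ + ν ξ):
  B: 858 − 1(380) = 478
  D: 800 − 1(380) = 420
  A: 0 + 1(380) = 380
Total out = 1278 lbmol/h; y_B = 478 / 1278 = 0.374.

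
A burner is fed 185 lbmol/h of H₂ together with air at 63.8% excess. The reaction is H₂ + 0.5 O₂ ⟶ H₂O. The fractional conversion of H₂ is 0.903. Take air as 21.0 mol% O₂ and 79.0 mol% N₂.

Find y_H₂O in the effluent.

0.203

Stoichiometric O₂ = 0.5 × 185 = 92.5 lbmol/h; O₂ fed = 92.5 × 1.638 = 151.5 lbmol/h.
N₂ fed = 151.5 × 79/21 = 570 lbmol/h.
Fuel reacted = 0.903 × 185 → ξ = 167.1 lbmol/h.
Outlet (n = n₀ + ν ξ):
  H₂: 185 − 1(167.1) = 17.94
  O₂: 151.5 − 0.5(167.1) = 67.99
  N₂: 570 (inert)
  H₂O: 0 + 1(167.1) = 167.1
Total out = 823 lbmol/h; y_H₂O = 167.1 / 823 = 0.203.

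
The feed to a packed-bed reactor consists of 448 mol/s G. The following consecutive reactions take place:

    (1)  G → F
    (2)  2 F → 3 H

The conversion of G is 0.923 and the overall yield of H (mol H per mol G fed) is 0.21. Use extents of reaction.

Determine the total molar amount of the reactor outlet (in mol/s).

479 mol/s

Conversion of G: G consumed = 1ξ₁ = 0.923 × 448 → ξ₁ = 413.5 mol/s.
Yield of H: 3ξ₂ / 448 = 0.21 → ξ₂ = 31.36 mol/s.
Outlet amounts (n = n₀ + Σ ν·ξ):
  G: 448 − 1(413.5) = 34.5
  F: 0 + 1(413.5) − 2(31.36) = 350.8
  H: 0 + 3(31.36) = 94.08
Total out = 34.5 + 350.8 + 94.08 = 479.4 mol/s.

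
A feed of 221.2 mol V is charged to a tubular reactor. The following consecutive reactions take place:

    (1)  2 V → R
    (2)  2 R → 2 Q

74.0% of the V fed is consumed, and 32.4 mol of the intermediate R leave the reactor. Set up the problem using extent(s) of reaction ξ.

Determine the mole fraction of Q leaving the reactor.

0.355

Conversion of V: V consumed = 2ξ₁ = 0.74 × 221.2 → ξ₁ = 81.84 mol.
R balance: n_R = 0 + 1ξ₁ − 2ξ₂ = 32.4 → ξ₂ = (1·81.84 − 32.4)/2 = 24.72 mol.
Outlet amounts (n = n₀ + Σ ν·ξ):
  V: 221.2 − 2(81.84) = 57.51
  R: 0 + 1(81.84) − 2(24.72) = 32.4
  Q: 0 + 2(24.72) = 49.44
Total out = 139.4 mol; y_Q = 49.44 / 139.4 = 0.3548.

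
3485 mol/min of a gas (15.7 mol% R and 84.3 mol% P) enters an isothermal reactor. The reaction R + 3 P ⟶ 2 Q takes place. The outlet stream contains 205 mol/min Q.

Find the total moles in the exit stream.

For Q: n = n₀ + 2ξ → 205 = 0 + 2ξ, giving ξ = 102.5 mol/min.
Outlet amounts (n = n₀ + ν ξ):
  R: 547.1 − 1(102.5) = 444.6
  P: 2938 − 3(102.5) = 2630
  Q: 0 + 2(102.5) = 205
Total out = 444.6 + 2630 + 205 = 3280 mol/min.

3280 mol/min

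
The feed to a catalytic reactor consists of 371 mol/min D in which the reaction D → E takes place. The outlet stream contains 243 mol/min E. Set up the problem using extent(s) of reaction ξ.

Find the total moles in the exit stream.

For E: n = n₀ + 1ξ → 243 = 0 + 1ξ, giving ξ = 243 mol/min.
Outlet amounts (n = n₀ + ν ξ):
  D: 371 − 1(243) = 128
  E: 0 + 1(243) = 243
Total out = 128 + 243 = 371 mol/min.

371 mol/min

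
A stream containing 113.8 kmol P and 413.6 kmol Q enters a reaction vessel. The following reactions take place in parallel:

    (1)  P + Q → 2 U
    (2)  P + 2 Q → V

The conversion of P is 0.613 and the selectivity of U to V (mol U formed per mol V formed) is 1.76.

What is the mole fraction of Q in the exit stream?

0.677

Conversion of P: P consumed = 0.613 × 113.8 = 69.76 kmol = 1ξ₁ + 1ξ₂.
Selectivity: 2ξ₁ / (1ξ₂) = 1.76 → ξ₁ = 0.88 ξ₂.
Substitute: (1·0.88 + 1) ξ₂ = 69.76 → ξ₂ = 37.11 kmol, ξ₁ = 32.65 kmol.
Outlet amounts (n = n₀ + Σ ν·ξ):
  P: 113.8 − 1(32.65) − 1(37.11) = 44.04
  Q: 413.6 − 1(32.65) − 2(37.11) = 306.7
  U: 0 + 2(32.65) = 65.31
  V: 0 + 1(37.11) = 37.11
Total out = 453.2 kmol; y_Q = 306.7 / 453.2 = 0.6768.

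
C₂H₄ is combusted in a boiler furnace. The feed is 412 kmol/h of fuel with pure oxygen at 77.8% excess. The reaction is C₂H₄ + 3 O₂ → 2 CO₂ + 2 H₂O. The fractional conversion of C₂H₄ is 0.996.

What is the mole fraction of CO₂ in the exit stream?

0.314

Stoichiometric O₂ = 3 × 412 = 1236 kmol/h; O₂ fed = 1236 × 1.778 = 2198 kmol/h.
Fuel reacted = 0.996 × 412 → ξ = 410.4 kmol/h.
Outlet (n = n₀ + ν ξ):
  C₂H₄: 412 − 1(410.4) = 1.648
  O₂: 2198 − 3(410.4) = 966.6
  CO₂: 0 + 2(410.4) = 820.7
  H₂O: 0 + 2(410.4) = 820.7
Total out = 2610 kmol/h; y_CO₂ = 820.7 / 2610 = 0.3145.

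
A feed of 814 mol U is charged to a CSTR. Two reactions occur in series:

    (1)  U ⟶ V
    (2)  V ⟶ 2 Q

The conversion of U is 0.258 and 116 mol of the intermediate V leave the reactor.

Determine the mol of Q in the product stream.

188 mol

Conversion of U: U consumed = 1ξ₁ = 0.258 × 814 → ξ₁ = 210 mol.
V balance: n_V = 0 + 1ξ₁ − 1ξ₂ = 116 → ξ₂ = (1·210 − 116)/1 = 94.01 mol.
Outlet amounts (n = n₀ + Σ ν·ξ):
  U: 814 − 1(210) = 604
  V: 0 + 1(210) − 1(94.01) = 116
  Q: 0 + 2(94.01) = 188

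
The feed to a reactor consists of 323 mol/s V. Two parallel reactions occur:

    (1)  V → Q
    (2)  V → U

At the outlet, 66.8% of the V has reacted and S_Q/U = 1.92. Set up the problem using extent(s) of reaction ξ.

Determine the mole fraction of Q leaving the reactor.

Conversion of V: V consumed = 0.668 × 323 = 215.8 mol/s = 1ξ₁ + 1ξ₂.
Selectivity: 1ξ₁ / (1ξ₂) = 1.92 → ξ₁ = 1.92 ξ₂.
Substitute: (1·1.92 + 1) ξ₂ = 215.8 → ξ₂ = 73.89 mol/s, ξ₁ = 141.9 mol/s.
Outlet amounts (n = n₀ + Σ ν·ξ):
  V: 323 − 1(141.9) − 1(73.89) = 107.2
  Q: 0 + 1(141.9) = 141.9
  U: 0 + 1(73.89) = 73.89
Total out = 323 mol/s; y_Q = 141.9 / 323 = 0.4392.

0.439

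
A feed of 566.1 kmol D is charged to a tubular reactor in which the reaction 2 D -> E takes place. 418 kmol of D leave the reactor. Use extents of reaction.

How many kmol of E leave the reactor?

For D: n = n₀ − 2ξ → 418 = 566.1 − 2ξ, giving ξ = 74.05 kmol.
Outlet amounts (n = n₀ + ν ξ):
  D: 566.1 − 2(74.05) = 418
  E: 0 + 1(74.05) = 74.05

74.1 kmol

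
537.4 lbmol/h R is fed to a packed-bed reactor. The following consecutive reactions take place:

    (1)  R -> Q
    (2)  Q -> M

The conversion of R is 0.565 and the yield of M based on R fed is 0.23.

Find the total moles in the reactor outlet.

537 lbmol/h

Conversion of R: R consumed = 1ξ₁ = 0.565 × 537.4 → ξ₁ = 303.6 lbmol/h.
Yield of M: 1ξ₂ / 537.4 = 0.23 → ξ₂ = 123.6 lbmol/h.
Outlet amounts (n = n₀ + Σ ν·ξ):
  R: 537.4 − 1(303.6) = 233.8
  Q: 0 + 1(303.6) − 1(123.6) = 180
  M: 0 + 1(123.6) = 123.6
Total out = 233.8 + 180 + 123.6 = 537.4 lbmol/h.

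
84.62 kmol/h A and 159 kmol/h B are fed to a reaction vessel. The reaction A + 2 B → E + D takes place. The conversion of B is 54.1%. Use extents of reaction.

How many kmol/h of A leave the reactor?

B reacted = 0.541 × 159 = 86.02 kmol/h; ν_B = −2, so ξ = 86.02/2 = 43.01 kmol/h.
Outlet amounts (n = n₀ + ν ξ):
  A: 84.62 − 1(43.01) = 41.61
  B: 159 − 2(43.01) = 72.98
  E: 0 + 1(43.01) = 43.01
  D: 0 + 1(43.01) = 43.01

41.6 kmol/h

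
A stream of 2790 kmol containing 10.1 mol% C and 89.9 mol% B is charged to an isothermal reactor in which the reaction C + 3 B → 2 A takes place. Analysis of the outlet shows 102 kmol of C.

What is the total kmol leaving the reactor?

For C: n = n₀ − 1ξ → 102 = 281.8 − 1ξ, giving ξ = 179.8 kmol.
Outlet amounts (n = n₀ + ν ξ):
  C: 281.8 − 1(179.8) = 102
  B: 2508 − 3(179.8) = 1969
  A: 0 + 2(179.8) = 359.6
Total out = 102 + 1969 + 359.6 = 2430 kmol.

2430 kmol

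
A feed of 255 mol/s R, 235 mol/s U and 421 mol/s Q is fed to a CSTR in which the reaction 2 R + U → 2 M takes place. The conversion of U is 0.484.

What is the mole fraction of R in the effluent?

0.0345

U reacted = 0.484 × 235 = 113.7 mol/s; ν_U = −1, so ξ = 113.7/1 = 113.7 mol/s.
Outlet amounts (n = n₀ + ν ξ):
  R: 255 − 2(113.7) = 27.52
  U: 235 − 1(113.7) = 121.3
  M: 0 + 2(113.7) = 227.5
  Q: 421 (inert)
Total out = 797.3 mol/s; y_R = 27.52 / 797.3 = 0.03452.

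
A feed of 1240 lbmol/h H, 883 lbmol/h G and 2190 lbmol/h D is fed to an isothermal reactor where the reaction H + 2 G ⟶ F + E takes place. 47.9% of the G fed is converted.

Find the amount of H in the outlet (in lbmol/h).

G reacted = 0.479 × 883 = 423 lbmol/h; ν_G = −2, so ξ = 423/2 = 211.5 lbmol/h.
Outlet amounts (n = n₀ + ν ξ):
  H: 1240 − 1(211.5) = 1029
  G: 883 − 2(211.5) = 460
  F: 0 + 1(211.5) = 211.5
  E: 0 + 1(211.5) = 211.5
  D: 2190 (inert)

1030 lbmol/h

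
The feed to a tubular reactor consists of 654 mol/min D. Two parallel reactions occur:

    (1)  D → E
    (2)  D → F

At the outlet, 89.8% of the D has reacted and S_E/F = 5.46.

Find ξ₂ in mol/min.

Conversion of D: D consumed = 0.898 × 654 = 587.3 mol/min = 1ξ₁ + 1ξ₂.
Selectivity: 1ξ₁ / (1ξ₂) = 5.46 → ξ₁ = 5.46 ξ₂.
Substitute: (1·5.46 + 1) ξ₂ = 587.3 → ξ₂ = 90.91 mol/min, ξ₁ = 496.4 mol/min.
Outlet amounts (n = n₀ + Σ ν·ξ):
  D: 654 − 1(496.4) − 1(90.91) = 66.71
  E: 0 + 1(496.4) = 496.4
  F: 0 + 1(90.91) = 90.91

ξ₂ = 90.9 mol/min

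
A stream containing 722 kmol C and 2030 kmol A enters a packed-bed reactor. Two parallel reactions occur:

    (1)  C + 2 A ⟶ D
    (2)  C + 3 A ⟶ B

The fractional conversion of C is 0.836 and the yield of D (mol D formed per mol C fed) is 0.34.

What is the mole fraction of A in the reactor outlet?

Yield of D: 1ξ₁ / 722 = 0.34 → ξ₁ = 245.5 kmol.
Conversion of C: 1ξ₁ + 1ξ₂ = 0.836 × 722 = 603.6 → ξ₂ = 358.1 kmol.
Outlet amounts (n = n₀ + Σ ν·ξ):
  C: 722 − 1(245.5) − 1(358.1) = 118.4
  A: 2030 − 2(245.5) − 3(358.1) = 464.7
  D: 0 + 1(245.5) = 245.5
  B: 0 + 1(358.1) = 358.1
Total out = 1187 kmol; y_A = 464.7 / 1187 = 0.3916.

0.392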